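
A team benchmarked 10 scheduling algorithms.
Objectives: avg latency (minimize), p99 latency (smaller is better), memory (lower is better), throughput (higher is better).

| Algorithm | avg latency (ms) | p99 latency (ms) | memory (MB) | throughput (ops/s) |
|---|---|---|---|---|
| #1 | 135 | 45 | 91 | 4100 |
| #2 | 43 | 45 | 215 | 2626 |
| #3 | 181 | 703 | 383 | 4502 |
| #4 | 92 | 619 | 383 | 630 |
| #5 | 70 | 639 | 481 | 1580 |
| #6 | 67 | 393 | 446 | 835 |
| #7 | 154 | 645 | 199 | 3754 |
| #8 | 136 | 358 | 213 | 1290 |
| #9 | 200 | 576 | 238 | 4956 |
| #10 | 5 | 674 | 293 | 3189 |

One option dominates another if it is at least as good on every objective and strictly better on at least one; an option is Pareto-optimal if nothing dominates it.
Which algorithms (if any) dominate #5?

#2: avg latency 43≤70, p99 latency 45≤639, memory 215≤481, throughput 2626≥1580 — dominates #5.
Others (#1, #3, #4, #6, #7, #8, #9, #10) are each worse than #5 on at least one objective.

#2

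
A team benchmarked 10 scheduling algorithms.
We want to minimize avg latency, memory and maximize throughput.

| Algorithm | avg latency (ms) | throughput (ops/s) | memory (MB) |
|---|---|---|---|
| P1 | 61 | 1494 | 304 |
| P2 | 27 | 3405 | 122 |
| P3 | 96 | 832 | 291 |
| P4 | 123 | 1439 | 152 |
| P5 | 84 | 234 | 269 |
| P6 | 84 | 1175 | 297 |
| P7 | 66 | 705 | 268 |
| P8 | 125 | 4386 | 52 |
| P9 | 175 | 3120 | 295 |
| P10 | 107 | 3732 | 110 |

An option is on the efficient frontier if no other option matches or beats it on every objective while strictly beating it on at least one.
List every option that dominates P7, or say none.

P2

P2: avg latency 27≤66, throughput 3405≥705, memory 122≤268 — dominates P7.
Others (P1, P3, P4, P5, P6, P8, P9, P10) are each worse than P7 on at least one objective.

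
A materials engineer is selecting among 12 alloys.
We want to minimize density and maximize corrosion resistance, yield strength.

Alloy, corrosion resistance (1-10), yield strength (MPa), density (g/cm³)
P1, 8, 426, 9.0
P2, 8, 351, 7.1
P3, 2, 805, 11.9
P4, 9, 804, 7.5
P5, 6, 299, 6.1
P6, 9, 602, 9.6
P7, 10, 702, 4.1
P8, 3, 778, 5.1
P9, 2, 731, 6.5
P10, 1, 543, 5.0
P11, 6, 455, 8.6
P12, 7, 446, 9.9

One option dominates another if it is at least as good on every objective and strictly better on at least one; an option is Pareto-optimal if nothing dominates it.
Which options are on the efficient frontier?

P1: dominated by P4 (corrosion resistance 9≥8, yield strength 804≥426, density 7.5≤9.0).
P2: dominated by P7 (corrosion resistance 10≥8, yield strength 702≥351, density 4.1≤7.1).
P3: not dominated (best yield strength).
P4: not dominated.
P5: dominated by P7 (corrosion resistance 10≥6, yield strength 702≥299, density 4.1≤6.1).
P6: dominated by P4 (corrosion resistance 9≥9, yield strength 804≥602, density 7.5≤9.6).
P7: not dominated (best corrosion resistance).
P8: not dominated.
P9: dominated by P8 (corrosion resistance 3≥2, yield strength 778≥731, density 5.1≤6.5).
P10: dominated by P7 (corrosion resistance 10≥1, yield strength 702≥543, density 4.1≤5.0).
P11: dominated by P4 (corrosion resistance 9≥6, yield strength 804≥455, density 7.5≤8.6).
P12: dominated by P4 (corrosion resistance 9≥7, yield strength 804≥446, density 7.5≤9.9).

P3, P4, P7, P8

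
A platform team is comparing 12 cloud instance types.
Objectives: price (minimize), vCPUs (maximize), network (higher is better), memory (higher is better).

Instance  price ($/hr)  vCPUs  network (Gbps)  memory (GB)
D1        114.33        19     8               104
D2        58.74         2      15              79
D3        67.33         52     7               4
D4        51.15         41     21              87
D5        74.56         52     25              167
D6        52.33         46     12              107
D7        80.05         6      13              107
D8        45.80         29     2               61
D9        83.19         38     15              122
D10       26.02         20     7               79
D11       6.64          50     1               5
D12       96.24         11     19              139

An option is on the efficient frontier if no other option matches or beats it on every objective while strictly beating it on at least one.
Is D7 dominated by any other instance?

D5 vs D7: price 74.56≤80.05, vCPUs 52≥6, network 25≥13, memory 167≥107 — D5 is at least as good on every objective and strictly better on at least one, so D5 dominates D7.

Yes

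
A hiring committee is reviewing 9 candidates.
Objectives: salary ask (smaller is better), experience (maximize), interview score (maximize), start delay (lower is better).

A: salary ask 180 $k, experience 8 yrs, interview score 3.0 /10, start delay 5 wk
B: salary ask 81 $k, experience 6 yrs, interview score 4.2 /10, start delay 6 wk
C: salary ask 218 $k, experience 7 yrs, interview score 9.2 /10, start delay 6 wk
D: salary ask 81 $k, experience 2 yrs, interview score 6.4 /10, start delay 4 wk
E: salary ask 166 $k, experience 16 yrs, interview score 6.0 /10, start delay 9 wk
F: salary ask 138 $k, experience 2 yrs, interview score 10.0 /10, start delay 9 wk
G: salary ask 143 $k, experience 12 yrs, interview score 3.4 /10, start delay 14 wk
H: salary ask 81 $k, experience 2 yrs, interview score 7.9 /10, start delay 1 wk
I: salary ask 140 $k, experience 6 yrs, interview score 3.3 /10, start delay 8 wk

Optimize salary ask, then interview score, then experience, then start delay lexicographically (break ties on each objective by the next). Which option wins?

H

First minimize salary ask: best is 81, kept {B, D, H}.
Then maximize interview score: best is 7.9, kept {H}.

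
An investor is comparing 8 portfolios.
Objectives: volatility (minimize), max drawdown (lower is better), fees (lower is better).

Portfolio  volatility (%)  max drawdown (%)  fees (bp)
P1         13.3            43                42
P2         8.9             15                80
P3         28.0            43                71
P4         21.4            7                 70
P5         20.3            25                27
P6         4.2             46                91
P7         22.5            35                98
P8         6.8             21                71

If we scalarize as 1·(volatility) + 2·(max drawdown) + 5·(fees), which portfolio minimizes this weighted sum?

P1: 1·13.3 + 2·43 + 5·42 = 309.3
P2: 1·8.9 + 2·15 + 5·80 = 438.9
P3: 1·28.0 + 2·43 + 5·71 = 469.0
P4: 1·21.4 + 2·7 + 5·70 = 385.4
P5: 1·20.3 + 2·25 + 5·27 = 205.3
P6: 1·4.2 + 2·46 + 5·91 = 551.2
P7: 1·22.5 + 2·35 + 5·98 = 582.5
P8: 1·6.8 + 2·21 + 5·71 = 403.8
Lowest: P5 at 205.3.

P5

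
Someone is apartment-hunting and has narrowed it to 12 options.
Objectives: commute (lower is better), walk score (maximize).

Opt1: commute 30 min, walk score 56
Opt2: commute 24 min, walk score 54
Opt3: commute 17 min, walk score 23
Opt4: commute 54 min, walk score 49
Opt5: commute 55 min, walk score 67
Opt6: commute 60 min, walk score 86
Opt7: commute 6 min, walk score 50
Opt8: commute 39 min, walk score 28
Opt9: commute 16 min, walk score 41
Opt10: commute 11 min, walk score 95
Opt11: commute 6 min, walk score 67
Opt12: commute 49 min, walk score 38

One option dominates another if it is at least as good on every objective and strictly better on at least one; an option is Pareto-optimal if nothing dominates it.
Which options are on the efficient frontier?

Opt1: dominated by Opt10 (commute 11≤30, walk score 95≥56).
Opt2: dominated by Opt10 (commute 11≤24, walk score 95≥54).
Opt3: dominated by Opt7 (commute 6≤17, walk score 50≥23).
Opt4: dominated by Opt1 (commute 30≤54, walk score 56≥49).
Opt5: dominated by Opt10 (commute 11≤55, walk score 95≥67).
Opt6: dominated by Opt10 (commute 11≤60, walk score 95≥86).
Opt7: dominated by Opt11 (commute 6≤6, walk score 67≥50).
Opt8: dominated by Opt1 (commute 30≤39, walk score 56≥28).
Opt9: dominated by Opt7 (commute 6≤16, walk score 50≥41).
Opt10: not dominated (best walk score).
Opt11: not dominated.
Opt12: dominated by Opt1 (commute 30≤49, walk score 56≥38).

Opt10, Opt11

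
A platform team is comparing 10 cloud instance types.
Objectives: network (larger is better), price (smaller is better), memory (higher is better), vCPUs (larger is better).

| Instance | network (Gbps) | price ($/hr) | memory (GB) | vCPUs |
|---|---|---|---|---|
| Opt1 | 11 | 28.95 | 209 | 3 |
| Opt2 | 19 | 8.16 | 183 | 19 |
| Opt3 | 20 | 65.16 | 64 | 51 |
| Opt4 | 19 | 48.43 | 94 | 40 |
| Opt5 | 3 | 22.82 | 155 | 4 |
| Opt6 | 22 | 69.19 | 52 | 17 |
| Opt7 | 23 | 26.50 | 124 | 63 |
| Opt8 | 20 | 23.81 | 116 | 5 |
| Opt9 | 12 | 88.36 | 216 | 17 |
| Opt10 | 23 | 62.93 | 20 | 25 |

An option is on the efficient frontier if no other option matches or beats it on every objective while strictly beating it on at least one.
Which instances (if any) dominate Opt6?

Opt7

Opt7: network 23≥22, price 26.50≤69.19, memory 124≥52, vCPUs 63≥17 — dominates Opt6.
Others (Opt1, Opt2, Opt3, Opt4, Opt5, Opt8, Opt9, Opt10) are each worse than Opt6 on at least one objective.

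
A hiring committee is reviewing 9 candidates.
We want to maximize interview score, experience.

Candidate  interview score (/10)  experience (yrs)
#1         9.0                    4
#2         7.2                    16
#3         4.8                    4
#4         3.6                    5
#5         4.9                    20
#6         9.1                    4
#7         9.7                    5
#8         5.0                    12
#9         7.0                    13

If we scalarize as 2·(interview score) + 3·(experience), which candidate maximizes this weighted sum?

#1: 2·9.0 + 3·4 = 30.0
#2: 2·7.2 + 3·16 = 62.4
#3: 2·4.8 + 3·4 = 21.6
#4: 2·3.6 + 3·5 = 22.2
#5: 2·4.9 + 3·20 = 69.8
#6: 2·9.1 + 3·4 = 30.2
#7: 2·9.7 + 3·5 = 34.4
#8: 2·5.0 + 3·12 = 46.0
#9: 2·7.0 + 3·13 = 53.0
Highest: #5 at 69.8.

#5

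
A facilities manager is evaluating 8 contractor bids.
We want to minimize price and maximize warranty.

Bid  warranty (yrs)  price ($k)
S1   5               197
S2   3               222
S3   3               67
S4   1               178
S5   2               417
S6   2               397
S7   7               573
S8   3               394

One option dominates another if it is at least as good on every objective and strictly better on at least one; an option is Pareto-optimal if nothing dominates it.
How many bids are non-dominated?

S1: not dominated.
S2: dominated by S1 (warranty 5≥3, price 197≤222).
S3: not dominated (best price).
S4: dominated by S3 (warranty 3≥1, price 67≤178).
S5: dominated by S1 (warranty 5≥2, price 197≤417).
S6: dominated by S1 (warranty 5≥2, price 197≤397).
S7: not dominated (best warranty).
S8: dominated by S1 (warranty 5≥3, price 197≤394).
Pareto-optimal: S1, S3, S7 → 3.

3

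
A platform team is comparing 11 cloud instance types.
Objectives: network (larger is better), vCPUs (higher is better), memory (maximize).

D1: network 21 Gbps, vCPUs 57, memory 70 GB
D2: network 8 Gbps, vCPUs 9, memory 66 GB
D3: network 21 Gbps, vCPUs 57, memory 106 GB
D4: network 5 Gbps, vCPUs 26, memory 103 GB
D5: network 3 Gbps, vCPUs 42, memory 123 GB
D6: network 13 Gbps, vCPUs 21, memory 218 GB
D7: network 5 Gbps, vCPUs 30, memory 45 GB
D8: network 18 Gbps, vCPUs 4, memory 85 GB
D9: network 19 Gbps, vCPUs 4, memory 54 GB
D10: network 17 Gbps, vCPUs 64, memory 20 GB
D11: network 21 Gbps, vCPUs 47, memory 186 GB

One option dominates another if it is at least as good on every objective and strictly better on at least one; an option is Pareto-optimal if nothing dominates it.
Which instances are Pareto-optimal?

D3, D6, D10, D11

D1: dominated by D3 (network 21≥21, vCPUs 57≥57, memory 106≥70).
D2: dominated by D1 (network 21≥8, vCPUs 57≥9, memory 70≥66).
D3: not dominated.
D4: dominated by D3 (network 21≥5, vCPUs 57≥26, memory 106≥103).
D5: dominated by D11 (network 21≥3, vCPUs 47≥42, memory 186≥123).
D6: not dominated (best memory).
D7: dominated by D1 (network 21≥5, vCPUs 57≥30, memory 70≥45).
D8: dominated by D3 (network 21≥18, vCPUs 57≥4, memory 106≥85).
D9: dominated by D1 (network 21≥19, vCPUs 57≥4, memory 70≥54).
D10: not dominated (best vCPUs).
D11: not dominated.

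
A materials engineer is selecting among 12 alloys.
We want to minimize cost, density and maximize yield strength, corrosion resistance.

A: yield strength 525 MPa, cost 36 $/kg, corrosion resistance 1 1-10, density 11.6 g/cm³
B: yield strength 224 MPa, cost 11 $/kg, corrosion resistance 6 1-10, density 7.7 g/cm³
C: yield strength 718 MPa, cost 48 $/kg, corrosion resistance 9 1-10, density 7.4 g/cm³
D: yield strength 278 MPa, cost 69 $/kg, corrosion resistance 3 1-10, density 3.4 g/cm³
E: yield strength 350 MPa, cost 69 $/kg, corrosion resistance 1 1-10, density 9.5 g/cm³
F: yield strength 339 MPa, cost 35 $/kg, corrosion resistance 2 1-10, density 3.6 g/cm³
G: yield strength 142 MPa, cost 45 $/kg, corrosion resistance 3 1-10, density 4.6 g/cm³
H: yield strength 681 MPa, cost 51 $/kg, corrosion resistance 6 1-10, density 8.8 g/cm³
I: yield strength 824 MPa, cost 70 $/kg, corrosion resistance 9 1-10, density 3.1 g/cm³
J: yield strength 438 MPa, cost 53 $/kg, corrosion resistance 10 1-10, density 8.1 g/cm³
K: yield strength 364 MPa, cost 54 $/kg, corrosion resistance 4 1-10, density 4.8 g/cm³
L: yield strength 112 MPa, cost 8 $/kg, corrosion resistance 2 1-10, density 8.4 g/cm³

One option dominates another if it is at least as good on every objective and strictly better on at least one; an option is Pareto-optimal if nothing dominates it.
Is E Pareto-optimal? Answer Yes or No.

C vs E: yield strength 718≥350, cost 48≤69, corrosion resistance 9≥1, density 7.4≤9.5 — C is at least as good on every objective and strictly better on at least one, so C dominates E.

No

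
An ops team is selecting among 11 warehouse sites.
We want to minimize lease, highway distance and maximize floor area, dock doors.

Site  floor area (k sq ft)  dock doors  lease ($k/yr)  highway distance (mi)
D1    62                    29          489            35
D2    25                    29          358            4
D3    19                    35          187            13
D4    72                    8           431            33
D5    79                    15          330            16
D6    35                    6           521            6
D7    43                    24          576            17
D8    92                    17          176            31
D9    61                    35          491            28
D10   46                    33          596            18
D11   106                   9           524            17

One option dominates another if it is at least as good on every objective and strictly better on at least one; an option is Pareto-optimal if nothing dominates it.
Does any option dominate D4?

Yes

D5 vs D4: floor area 79≥72, dock doors 15≥8, lease 330≤431, highway distance 16≤33 — D5 is at least as good on every objective and strictly better on at least one, so D5 dominates D4.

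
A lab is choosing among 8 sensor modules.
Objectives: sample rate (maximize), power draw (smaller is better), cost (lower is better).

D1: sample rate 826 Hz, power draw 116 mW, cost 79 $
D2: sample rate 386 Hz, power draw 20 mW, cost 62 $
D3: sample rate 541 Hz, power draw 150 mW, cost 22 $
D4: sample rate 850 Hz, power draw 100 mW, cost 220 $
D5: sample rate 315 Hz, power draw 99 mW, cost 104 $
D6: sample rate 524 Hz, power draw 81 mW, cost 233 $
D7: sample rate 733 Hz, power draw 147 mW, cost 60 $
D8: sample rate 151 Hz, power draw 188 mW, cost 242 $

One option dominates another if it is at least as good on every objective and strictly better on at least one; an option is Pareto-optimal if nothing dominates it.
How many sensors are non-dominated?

6

D1: not dominated.
D2: not dominated (best power draw).
D3: not dominated (best cost).
D4: not dominated (best sample rate).
D5: dominated by D2 (sample rate 386≥315, power draw 20≤99, cost 62≤104).
D6: not dominated.
D7: not dominated.
D8: dominated by D1 (sample rate 826≥151, power draw 116≤188, cost 79≤242).
Pareto-optimal: D1, D2, D3, D4, D6, D7 → 6.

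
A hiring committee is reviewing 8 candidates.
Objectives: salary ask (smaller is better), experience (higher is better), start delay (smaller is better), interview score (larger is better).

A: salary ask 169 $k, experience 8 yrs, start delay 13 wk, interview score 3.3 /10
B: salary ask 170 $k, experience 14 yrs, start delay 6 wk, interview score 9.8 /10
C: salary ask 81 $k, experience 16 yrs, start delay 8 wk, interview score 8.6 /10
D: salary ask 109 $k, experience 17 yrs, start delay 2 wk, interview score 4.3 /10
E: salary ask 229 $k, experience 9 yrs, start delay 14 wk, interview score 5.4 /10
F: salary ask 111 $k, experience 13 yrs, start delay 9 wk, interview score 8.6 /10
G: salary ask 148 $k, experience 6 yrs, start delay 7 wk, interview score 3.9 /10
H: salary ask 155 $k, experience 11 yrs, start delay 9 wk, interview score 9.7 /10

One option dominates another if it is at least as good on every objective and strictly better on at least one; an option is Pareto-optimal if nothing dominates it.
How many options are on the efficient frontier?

A: dominated by C (salary ask 81≤169, experience 16≥8, start delay 8≤13, interview score 8.6≥3.3).
B: not dominated (best interview score).
C: not dominated (best salary ask).
D: not dominated (best experience).
E: dominated by B (salary ask 170≤229, experience 14≥9, start delay 6≤14, interview score 9.8≥5.4).
F: dominated by C (salary ask 81≤111, experience 16≥13, start delay 8≤9, interview score 8.6≥8.6).
G: dominated by D (salary ask 109≤148, experience 17≥6, start delay 2≤7, interview score 4.3≥3.9).
H: not dominated.
Pareto-optimal: B, C, D, H → 4.

4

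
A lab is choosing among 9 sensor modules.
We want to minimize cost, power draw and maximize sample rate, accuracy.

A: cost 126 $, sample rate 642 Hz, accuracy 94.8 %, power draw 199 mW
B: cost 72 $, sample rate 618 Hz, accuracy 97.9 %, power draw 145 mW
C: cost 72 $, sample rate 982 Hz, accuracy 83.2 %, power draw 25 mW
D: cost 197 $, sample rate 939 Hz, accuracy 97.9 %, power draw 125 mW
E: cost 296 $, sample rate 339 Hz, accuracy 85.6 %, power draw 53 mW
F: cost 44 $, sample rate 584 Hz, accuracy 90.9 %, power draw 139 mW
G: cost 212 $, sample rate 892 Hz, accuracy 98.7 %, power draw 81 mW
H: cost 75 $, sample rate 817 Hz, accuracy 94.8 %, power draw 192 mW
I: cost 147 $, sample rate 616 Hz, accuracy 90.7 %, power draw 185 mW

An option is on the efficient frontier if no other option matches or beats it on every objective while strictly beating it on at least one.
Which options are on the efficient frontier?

A: dominated by H (cost 75≤126, sample rate 817≥642, accuracy 94.8≥94.8, power draw 192≤199).
B: not dominated.
C: not dominated (best sample rate).
D: not dominated.
E: not dominated.
F: not dominated (best cost).
G: not dominated (best accuracy).
H: not dominated.
I: dominated by B (cost 72≤147, sample rate 618≥616, accuracy 97.9≥90.7, power draw 145≤185).

B, C, D, E, F, G, H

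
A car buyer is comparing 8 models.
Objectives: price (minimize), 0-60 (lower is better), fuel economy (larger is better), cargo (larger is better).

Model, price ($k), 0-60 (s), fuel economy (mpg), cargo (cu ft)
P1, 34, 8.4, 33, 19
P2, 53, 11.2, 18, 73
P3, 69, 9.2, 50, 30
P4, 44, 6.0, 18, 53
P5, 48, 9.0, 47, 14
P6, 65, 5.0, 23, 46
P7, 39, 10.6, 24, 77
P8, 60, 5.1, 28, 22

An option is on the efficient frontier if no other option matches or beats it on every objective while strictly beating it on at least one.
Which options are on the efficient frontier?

P1, P3, P4, P5, P6, P7, P8

P1: not dominated (best price).
P2: dominated by P7 (price 39≤53, 0-60 10.6≤11.2, fuel economy 24≥18, cargo 77≥73).
P3: not dominated (best fuel economy).
P4: not dominated.
P5: not dominated.
P6: not dominated (best 0-60).
P7: not dominated (best cargo).
P8: not dominated.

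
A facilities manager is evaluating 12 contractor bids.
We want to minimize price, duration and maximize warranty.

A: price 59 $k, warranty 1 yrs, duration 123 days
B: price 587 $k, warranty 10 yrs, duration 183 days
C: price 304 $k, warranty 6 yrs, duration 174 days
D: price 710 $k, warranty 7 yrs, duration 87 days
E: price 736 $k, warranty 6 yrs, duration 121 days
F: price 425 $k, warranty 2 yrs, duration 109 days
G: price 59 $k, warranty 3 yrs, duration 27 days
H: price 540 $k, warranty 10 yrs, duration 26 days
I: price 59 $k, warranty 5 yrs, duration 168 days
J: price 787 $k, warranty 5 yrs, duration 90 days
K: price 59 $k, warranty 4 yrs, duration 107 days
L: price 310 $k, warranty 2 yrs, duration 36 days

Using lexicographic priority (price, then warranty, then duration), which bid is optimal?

I

First minimize price: best is 59, kept {A, G, I, K}.
Then maximize warranty: best is 5, kept {I}.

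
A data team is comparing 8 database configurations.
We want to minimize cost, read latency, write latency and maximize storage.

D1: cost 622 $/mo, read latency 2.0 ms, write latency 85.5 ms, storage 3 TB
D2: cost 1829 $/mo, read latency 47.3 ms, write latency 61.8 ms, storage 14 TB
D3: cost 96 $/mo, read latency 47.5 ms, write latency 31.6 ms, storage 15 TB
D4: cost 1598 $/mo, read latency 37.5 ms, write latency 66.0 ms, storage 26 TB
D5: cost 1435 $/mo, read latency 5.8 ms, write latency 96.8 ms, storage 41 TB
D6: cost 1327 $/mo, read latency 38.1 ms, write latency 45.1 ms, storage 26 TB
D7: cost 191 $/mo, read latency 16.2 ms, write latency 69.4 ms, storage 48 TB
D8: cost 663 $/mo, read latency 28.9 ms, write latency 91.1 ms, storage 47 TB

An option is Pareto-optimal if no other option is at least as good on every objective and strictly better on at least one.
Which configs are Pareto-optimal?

D1, D3, D4, D5, D6, D7

D1: not dominated (best read latency).
D2: dominated by D6 (cost 1327≤1829, read latency 38.1≤47.3, write latency 45.1≤61.8, storage 26≥14).
D3: not dominated (best cost).
D4: not dominated.
D5: not dominated.
D6: not dominated.
D7: not dominated (best storage).
D8: dominated by D7 (cost 191≤663, read latency 16.2≤28.9, write latency 69.4≤91.1, storage 48≥47).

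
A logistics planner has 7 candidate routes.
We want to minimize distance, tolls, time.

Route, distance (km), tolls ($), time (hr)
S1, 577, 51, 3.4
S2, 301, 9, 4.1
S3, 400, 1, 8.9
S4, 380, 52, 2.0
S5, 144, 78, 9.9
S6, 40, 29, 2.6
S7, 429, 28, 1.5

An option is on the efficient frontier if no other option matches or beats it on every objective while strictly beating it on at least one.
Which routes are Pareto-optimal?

S2, S3, S4, S6, S7

S1: dominated by S6 (distance 40≤577, tolls 29≤51, time 2.6≤3.4).
S2: not dominated.
S3: not dominated (best tolls).
S4: not dominated.
S5: dominated by S6 (distance 40≤144, tolls 29≤78, time 2.6≤9.9).
S6: not dominated (best distance).
S7: not dominated (best time).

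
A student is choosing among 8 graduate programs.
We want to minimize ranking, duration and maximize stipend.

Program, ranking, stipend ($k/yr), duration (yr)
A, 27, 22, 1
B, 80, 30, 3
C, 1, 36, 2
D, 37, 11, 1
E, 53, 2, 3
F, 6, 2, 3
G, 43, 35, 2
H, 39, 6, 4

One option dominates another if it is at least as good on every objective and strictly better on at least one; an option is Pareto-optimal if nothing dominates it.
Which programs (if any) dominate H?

A: ranking 27≤39, stipend 22≥6, duration 1≤4 — dominates H.
C: ranking 1≤39, stipend 36≥6, duration 2≤4 — dominates H.
D: ranking 37≤39, stipend 11≥6, duration 1≤4 — dominates H.
Others (B, E, F, G) are each worse than H on at least one objective.

A, C, D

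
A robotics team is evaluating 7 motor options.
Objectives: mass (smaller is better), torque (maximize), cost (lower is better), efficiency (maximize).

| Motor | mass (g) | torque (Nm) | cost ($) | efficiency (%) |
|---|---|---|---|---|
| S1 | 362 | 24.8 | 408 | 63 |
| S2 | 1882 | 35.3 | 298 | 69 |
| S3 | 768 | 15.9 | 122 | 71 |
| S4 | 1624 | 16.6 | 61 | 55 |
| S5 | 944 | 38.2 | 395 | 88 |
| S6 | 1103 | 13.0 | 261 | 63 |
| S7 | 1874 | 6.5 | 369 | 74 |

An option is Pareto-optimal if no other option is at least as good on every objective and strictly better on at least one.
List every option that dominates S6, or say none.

S3: mass 768≤1103, torque 15.9≥13.0, cost 122≤261, efficiency 71≥63 — dominates S6.
Others (S1, S2, S4, S5, S7) are each worse than S6 on at least one objective.

S3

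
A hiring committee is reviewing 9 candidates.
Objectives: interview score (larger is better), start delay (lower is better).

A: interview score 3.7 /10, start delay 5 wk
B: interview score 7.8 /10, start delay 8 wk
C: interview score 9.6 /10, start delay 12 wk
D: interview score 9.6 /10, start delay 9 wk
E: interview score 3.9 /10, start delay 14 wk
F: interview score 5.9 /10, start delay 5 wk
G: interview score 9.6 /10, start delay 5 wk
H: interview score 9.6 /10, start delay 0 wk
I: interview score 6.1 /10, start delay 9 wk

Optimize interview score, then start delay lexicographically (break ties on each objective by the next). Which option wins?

H

First maximize interview score: best is 9.6, kept {C, D, G, H}.
Then minimize start delay: best is 0, kept {H}.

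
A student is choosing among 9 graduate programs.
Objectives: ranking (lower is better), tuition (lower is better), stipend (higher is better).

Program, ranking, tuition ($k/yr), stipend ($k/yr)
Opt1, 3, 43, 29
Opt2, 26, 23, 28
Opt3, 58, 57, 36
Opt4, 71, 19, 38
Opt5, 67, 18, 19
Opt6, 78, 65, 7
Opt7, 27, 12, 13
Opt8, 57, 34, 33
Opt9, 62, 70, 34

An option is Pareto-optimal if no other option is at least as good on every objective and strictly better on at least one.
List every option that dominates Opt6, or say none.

Opt1, Opt2, Opt3, Opt4, Opt5, Opt7, Opt8

Opt1: ranking 3≤78, tuition 43≤65, stipend 29≥7 — dominates Opt6.
Opt2: ranking 26≤78, tuition 23≤65, stipend 28≥7 — dominates Opt6.
Opt3: ranking 58≤78, tuition 57≤65, stipend 36≥7 — dominates Opt6.
Opt4: ranking 71≤78, tuition 19≤65, stipend 38≥7 — dominates Opt6.
Opt5: ranking 67≤78, tuition 18≤65, stipend 19≥7 — dominates Opt6.
Opt7: ranking 27≤78, tuition 12≤65, stipend 13≥7 — dominates Opt6.
Opt8: ranking 57≤78, tuition 34≤65, stipend 33≥7 — dominates Opt6.
Others (Opt9) are each worse than Opt6 on at least one objective.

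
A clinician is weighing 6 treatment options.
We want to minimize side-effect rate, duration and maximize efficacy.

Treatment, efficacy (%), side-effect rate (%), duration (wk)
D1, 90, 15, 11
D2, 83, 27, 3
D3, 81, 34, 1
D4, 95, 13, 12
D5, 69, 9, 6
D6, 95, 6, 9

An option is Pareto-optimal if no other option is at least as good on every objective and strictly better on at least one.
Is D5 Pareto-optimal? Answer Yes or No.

D1: worse on side-effect rate (15 vs 9).
D2: worse on side-effect rate (27 vs 9).
D3: worse on side-effect rate (34 vs 9).
D4: worse on side-effect rate (13 vs 9).
D6: worse on duration (9 vs 6).
No option is at least as good as D5 on every objective and strictly better on one.

Yes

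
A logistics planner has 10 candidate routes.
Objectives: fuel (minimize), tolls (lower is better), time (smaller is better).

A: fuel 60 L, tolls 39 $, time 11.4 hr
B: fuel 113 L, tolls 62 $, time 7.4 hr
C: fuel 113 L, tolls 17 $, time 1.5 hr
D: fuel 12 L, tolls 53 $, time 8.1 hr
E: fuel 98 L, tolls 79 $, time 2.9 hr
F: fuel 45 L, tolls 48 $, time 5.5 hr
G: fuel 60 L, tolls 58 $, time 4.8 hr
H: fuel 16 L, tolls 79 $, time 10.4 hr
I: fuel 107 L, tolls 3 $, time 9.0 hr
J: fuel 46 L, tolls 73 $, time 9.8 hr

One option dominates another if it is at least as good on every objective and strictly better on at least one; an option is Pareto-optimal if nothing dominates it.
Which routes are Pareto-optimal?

A, C, D, E, F, G, I

A: not dominated.
B: dominated by C (fuel 113≤113, tolls 17≤62, time 1.5≤7.4).
C: not dominated (best time).
D: not dominated (best fuel).
E: not dominated.
F: not dominated.
G: not dominated.
H: dominated by D (fuel 12≤16, tolls 53≤79, time 8.1≤10.4).
I: not dominated (best tolls).
J: dominated by D (fuel 12≤46, tolls 53≤73, time 8.1≤9.8).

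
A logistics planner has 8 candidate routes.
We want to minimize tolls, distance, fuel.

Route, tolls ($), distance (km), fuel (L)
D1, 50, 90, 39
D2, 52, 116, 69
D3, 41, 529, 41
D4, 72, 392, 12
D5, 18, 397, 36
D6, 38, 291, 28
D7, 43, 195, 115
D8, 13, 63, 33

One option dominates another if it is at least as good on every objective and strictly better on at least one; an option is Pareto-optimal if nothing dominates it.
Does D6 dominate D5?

No

D6 vs D5: D6 is worse on tolls (38 vs 18), so it does not dominate D5.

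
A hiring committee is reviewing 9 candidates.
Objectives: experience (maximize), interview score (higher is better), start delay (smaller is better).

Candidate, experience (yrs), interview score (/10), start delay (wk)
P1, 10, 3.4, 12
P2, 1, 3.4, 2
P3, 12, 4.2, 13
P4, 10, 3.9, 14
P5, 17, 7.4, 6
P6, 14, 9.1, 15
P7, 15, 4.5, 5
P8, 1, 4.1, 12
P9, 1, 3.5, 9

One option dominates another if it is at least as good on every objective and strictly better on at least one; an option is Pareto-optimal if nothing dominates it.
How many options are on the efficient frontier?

P1: dominated by P5 (experience 17≥10, interview score 7.4≥3.4, start delay 6≤12).
P2: not dominated (best start delay).
P3: dominated by P5 (experience 17≥12, interview score 7.4≥4.2, start delay 6≤13).
P4: dominated by P3 (experience 12≥10, interview score 4.2≥3.9, start delay 13≤14).
P5: not dominated (best experience).
P6: not dominated (best interview score).
P7: not dominated.
P8: dominated by P5 (experience 17≥1, interview score 7.4≥4.1, start delay 6≤12).
P9: dominated by P5 (experience 17≥1, interview score 7.4≥3.5, start delay 6≤9).
Pareto-optimal: P2, P5, P6, P7 → 4.

4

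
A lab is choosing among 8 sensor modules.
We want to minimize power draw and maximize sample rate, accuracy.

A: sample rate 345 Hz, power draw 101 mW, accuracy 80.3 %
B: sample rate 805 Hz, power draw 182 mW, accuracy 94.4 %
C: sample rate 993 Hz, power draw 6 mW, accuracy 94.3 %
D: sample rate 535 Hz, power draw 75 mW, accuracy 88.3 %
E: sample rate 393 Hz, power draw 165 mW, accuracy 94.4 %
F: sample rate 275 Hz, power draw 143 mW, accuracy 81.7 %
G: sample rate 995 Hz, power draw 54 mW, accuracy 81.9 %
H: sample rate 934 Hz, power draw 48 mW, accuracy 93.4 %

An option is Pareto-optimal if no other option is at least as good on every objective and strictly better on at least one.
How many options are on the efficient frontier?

A: dominated by C (sample rate 993≥345, power draw 6≤101, accuracy 94.3≥80.3).
B: not dominated.
C: not dominated (best power draw).
D: dominated by C (sample rate 993≥535, power draw 6≤75, accuracy 94.3≥88.3).
E: not dominated.
F: dominated by C (sample rate 993≥275, power draw 6≤143, accuracy 94.3≥81.7).
G: not dominated (best sample rate).
H: dominated by C (sample rate 993≥934, power draw 6≤48, accuracy 94.3≥93.4).
Pareto-optimal: B, C, E, G → 4.

4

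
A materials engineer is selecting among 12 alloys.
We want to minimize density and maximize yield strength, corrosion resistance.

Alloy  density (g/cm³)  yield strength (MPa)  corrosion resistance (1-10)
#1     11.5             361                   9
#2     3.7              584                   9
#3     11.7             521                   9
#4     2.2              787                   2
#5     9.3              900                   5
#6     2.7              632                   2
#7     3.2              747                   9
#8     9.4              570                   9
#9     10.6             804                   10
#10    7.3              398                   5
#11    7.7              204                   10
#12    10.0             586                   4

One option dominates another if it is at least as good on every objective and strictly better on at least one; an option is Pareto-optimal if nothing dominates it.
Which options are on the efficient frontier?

#1: dominated by #2 (density 3.7≤11.5, yield strength 584≥361, corrosion resistance 9≥9).
#2: dominated by #7 (density 3.2≤3.7, yield strength 747≥584, corrosion resistance 9≥9).
#3: dominated by #2 (density 3.7≤11.7, yield strength 584≥521, corrosion resistance 9≥9).
#4: not dominated (best density).
#5: not dominated (best yield strength).
#6: dominated by #4 (density 2.2≤2.7, yield strength 787≥632, corrosion resistance 2≥2).
#7: not dominated.
#8: dominated by #2 (density 3.7≤9.4, yield strength 584≥570, corrosion resistance 9≥9).
#9: not dominated.
#10: dominated by #2 (density 3.7≤7.3, yield strength 584≥398, corrosion resistance 9≥5).
#11: not dominated.
#12: dominated by #5 (density 9.3≤10.0, yield strength 900≥586, corrosion resistance 5≥4).

#4, #5, #7, #9, #11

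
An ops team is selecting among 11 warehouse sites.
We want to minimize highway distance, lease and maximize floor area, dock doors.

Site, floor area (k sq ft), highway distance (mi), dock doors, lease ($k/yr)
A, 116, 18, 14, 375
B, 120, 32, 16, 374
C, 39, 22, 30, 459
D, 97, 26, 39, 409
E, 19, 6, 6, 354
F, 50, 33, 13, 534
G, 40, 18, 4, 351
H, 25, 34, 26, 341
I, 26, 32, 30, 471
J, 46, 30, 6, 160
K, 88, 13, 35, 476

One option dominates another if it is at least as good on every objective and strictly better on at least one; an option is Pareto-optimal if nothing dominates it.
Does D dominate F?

D vs F: floor area 97≥50, highway distance 26≤33, dock doors 39≥13, lease 409≤534 — D is at least as good on every objective with at least one strict improvement.

Yes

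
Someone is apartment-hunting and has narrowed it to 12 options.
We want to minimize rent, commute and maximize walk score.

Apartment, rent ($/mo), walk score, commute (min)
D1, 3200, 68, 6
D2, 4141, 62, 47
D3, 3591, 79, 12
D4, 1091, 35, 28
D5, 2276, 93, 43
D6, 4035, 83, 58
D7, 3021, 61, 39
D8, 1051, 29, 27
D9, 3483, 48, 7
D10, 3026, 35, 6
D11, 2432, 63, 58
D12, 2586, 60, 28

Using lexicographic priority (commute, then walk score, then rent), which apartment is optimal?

First minimize commute: best is 6, kept {D1, D10}.
Then maximize walk score: best is 68, kept {D1}.

D1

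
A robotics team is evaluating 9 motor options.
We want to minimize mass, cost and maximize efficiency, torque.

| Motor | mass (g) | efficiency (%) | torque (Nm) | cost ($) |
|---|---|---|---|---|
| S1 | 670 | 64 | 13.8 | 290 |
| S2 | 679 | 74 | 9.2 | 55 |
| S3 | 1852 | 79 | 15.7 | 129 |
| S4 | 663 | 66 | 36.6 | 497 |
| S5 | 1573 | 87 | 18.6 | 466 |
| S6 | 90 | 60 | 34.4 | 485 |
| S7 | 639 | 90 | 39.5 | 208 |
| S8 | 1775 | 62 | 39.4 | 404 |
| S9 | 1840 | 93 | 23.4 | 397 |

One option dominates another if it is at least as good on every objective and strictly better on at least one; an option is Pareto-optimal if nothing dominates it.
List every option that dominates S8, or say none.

S7: mass 639≤1775, efficiency 90≥62, torque 39.5≥39.4, cost 208≤404 — dominates S8.
Others (S1, S2, S3, S4, S5, S6, S9) are each worse than S8 on at least one objective.

S7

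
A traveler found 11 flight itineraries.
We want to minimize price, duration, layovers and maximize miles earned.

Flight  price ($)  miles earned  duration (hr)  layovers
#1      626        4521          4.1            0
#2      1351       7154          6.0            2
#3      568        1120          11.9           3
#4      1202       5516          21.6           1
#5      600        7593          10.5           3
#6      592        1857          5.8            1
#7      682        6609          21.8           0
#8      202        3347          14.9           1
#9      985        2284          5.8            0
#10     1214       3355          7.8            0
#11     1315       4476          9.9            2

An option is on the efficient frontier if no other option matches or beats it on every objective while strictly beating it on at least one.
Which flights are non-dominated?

#1, #2, #3, #4, #5, #6, #7, #8

#1: not dominated (best duration).
#2: not dominated.
#3: not dominated.
#4: not dominated.
#5: not dominated (best miles earned).
#6: not dominated.
#7: not dominated.
#8: not dominated (best price).
#9: dominated by #1 (price 626≤985, miles earned 4521≥2284, duration 4.1≤5.8, layovers 0≤0).
#10: dominated by #1 (price 626≤1214, miles earned 4521≥3355, duration 4.1≤7.8, layovers 0≤0).
#11: dominated by #1 (price 626≤1315, miles earned 4521≥4476, duration 4.1≤9.9, layovers 0≤2).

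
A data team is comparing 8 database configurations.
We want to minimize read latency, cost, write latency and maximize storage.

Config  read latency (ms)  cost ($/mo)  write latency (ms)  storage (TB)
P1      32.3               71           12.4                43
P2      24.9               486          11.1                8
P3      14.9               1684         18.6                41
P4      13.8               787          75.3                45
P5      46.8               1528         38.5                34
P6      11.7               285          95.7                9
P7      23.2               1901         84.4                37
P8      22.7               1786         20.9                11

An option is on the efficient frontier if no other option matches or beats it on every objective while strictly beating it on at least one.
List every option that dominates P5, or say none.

P1

P1: read latency 32.3≤46.8, cost 71≤1528, write latency 12.4≤38.5, storage 43≥34 — dominates P5.
Others (P2, P3, P4, P6, P7, P8) are each worse than P5 on at least one objective.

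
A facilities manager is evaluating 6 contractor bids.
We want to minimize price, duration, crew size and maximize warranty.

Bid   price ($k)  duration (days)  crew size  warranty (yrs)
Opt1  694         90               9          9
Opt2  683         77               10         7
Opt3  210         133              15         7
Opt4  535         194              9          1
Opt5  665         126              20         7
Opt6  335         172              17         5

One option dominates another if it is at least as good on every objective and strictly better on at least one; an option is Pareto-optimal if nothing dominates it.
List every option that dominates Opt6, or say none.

Opt3

Opt3: price 210≤335, duration 133≤172, crew size 15≤17, warranty 7≥5 — dominates Opt6.
Others (Opt1, Opt2, Opt4, Opt5) are each worse than Opt6 on at least one objective.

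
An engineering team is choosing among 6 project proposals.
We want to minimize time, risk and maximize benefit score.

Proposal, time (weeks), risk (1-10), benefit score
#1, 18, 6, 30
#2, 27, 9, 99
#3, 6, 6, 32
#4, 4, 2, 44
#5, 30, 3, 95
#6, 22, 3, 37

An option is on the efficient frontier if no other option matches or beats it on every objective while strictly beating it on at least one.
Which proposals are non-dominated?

#1: dominated by #3 (time 6≤18, risk 6≤6, benefit score 32≥30).
#2: not dominated (best benefit score).
#3: dominated by #4 (time 4≤6, risk 2≤6, benefit score 44≥32).
#4: not dominated (best time).
#5: not dominated.
#6: dominated by #4 (time 4≤22, risk 2≤3, benefit score 44≥37).

#2, #4, #5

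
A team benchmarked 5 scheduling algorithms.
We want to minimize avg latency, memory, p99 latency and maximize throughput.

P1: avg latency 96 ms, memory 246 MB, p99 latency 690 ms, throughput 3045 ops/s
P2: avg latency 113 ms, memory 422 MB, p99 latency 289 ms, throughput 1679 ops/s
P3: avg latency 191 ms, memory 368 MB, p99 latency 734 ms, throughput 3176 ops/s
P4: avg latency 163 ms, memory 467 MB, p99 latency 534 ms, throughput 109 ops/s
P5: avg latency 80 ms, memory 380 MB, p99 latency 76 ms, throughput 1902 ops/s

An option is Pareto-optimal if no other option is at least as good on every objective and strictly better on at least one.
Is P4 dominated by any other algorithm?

Yes

P2 vs P4: avg latency 113≤163, memory 422≤467, p99 latency 289≤534, throughput 1679≥109 — P2 is at least as good on every objective and strictly better on at least one, so P2 dominates P4.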